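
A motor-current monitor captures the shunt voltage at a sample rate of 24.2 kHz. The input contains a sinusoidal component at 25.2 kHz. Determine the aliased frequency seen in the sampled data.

1 kHz

25.2 kHz mod fs = 1 kHz.
1 kHz ≤ fs/2 = 12.1 kHz, appears at 1 kHz.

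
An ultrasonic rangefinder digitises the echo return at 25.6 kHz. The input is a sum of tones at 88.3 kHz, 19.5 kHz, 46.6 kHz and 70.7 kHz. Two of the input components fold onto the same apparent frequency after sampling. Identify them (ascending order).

19.5 kHz, 70.7 kHz

fs/2 = 12.8 kHz.
88.3 kHz mod fs = 11.5 kHz.
11.5 kHz ≤ fs/2 = 12.8 kHz, appears at 11.5 kHz.
19.5 kHz > fs/2 = 12.8 kHz, folds to fs − 19.5 kHz = 6.1 kHz.
46.6 kHz mod fs = 21 kHz.
21 kHz > fs/2 = 12.8 kHz, folds to fs − 21 kHz = 4.6 kHz.
70.7 kHz mod fs = 19.5 kHz.
19.5 kHz > fs/2 = 12.8 kHz, folds to fs − 19.5 kHz = 6.1 kHz.
19.5 kHz and 70.7 kHz both map to 6.1 kHz.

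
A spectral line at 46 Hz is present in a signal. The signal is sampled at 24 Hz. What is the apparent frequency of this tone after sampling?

46 Hz mod fs = 22 Hz.
22 Hz > fs/2 = 12 Hz, folds to fs − 22 Hz = 2 Hz.

2 Hz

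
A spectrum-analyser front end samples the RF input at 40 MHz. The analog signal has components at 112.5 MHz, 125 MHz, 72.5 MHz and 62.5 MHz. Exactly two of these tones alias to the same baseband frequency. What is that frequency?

7.5 MHz

fs/2 = 20 MHz.
112.5 MHz mod fs = 32.5 MHz.
32.5 MHz > fs/2 = 20 MHz, folds to fs − 32.5 MHz = 7.5 MHz.
125 MHz mod fs = 5 MHz.
5 MHz ≤ fs/2 = 20 MHz, appears at 5 MHz.
72.5 MHz mod fs = 32.5 MHz.
32.5 MHz > fs/2 = 20 MHz, folds to fs − 32.5 MHz = 7.5 MHz.
62.5 MHz mod fs = 22.5 MHz.
22.5 MHz > fs/2 = 20 MHz, folds to fs − 22.5 MHz = 17.5 MHz.
72.5 MHz and 112.5 MHz both map to 7.5 MHz.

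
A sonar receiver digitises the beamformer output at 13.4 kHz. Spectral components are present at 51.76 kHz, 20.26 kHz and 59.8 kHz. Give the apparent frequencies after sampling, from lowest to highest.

fs/2 = 6.7 kHz.
51.76 kHz mod fs = 11.56 kHz.
11.56 kHz > fs/2 = 6.7 kHz, folds to fs − 11.56 kHz = 1.84 kHz.
20.26 kHz mod fs = 6.86 kHz.
6.86 kHz > fs/2 = 6.7 kHz, folds to fs − 6.86 kHz = 6.54 kHz.
59.8 kHz mod fs = 6.2 kHz.
6.2 kHz ≤ fs/2 = 6.7 kHz, appears at 6.2 kHz.
Distinct values: {1.84 kHz, 6.2 kHz, 6.54 kHz}.

1.84 kHz, 6.2 kHz, 6.54 kHz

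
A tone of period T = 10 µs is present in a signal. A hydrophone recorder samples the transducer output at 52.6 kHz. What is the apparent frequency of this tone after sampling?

T = 10 µs → f = 1/T = 100 kHz.
100 kHz mod fs = 47.4 kHz.
47.4 kHz > fs/2 = 26.3 kHz, folds to fs − 47.4 kHz = 5.2 kHz.

5.2 kHz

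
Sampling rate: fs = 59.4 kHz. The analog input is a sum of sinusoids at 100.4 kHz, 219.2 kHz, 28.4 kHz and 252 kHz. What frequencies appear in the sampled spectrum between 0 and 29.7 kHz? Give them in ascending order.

fs/2 = 29.7 kHz.
100.4 kHz mod fs = 41 kHz.
41 kHz > fs/2 = 29.7 kHz, folds to fs − 41 kHz = 18.4 kHz.
219.2 kHz mod fs = 41 kHz.
41 kHz > fs/2 = 29.7 kHz, folds to fs − 41 kHz = 18.4 kHz.
28.4 kHz ≤ fs/2 = 29.7 kHz, passes unchanged.
252 kHz mod fs = 14.4 kHz.
14.4 kHz ≤ fs/2 = 29.7 kHz, appears at 14.4 kHz.
Distinct values: {14.4 kHz, 18.4 kHz, 28.4 kHz}.

14.4 kHz, 18.4 kHz, 28.4 kHz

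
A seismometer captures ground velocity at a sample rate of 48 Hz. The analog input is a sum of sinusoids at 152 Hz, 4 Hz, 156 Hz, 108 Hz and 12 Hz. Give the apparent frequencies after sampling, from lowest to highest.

4 Hz, 8 Hz, 12 Hz

fs/2 = 24 Hz.
152 Hz mod fs = 8 Hz.
8 Hz ≤ fs/2 = 24 Hz, appears at 8 Hz.
4 Hz ≤ fs/2 = 24 Hz, passes unchanged.
156 Hz mod fs = 12 Hz.
12 Hz ≤ fs/2 = 24 Hz, appears at 12 Hz.
108 Hz mod fs = 12 Hz.
12 Hz ≤ fs/2 = 24 Hz, appears at 12 Hz.
12 Hz ≤ fs/2 = 24 Hz, passes unchanged.
Distinct values: {4 Hz, 8 Hz, 12 Hz}.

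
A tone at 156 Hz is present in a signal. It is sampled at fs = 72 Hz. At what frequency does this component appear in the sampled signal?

12 Hz

156 Hz mod fs = 12 Hz.
12 Hz ≤ fs/2 = 36 Hz, appears at 12 Hz.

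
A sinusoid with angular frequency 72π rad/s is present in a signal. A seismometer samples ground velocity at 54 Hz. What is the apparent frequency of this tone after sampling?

18 Hz

ω = 72π rad/s → f = ω/(2π) = 36 Hz.
36 Hz > fs/2 = 27 Hz, folds to fs − 36 Hz = 18 Hz.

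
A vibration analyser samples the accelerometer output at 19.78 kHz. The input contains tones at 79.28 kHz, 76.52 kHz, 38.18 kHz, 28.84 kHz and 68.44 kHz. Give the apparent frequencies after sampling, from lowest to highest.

0.16 kHz, 1.38 kHz, 2.6 kHz, 9.06 kHz, 9.1 kHz

fs/2 = 9.89 kHz.
79.28 kHz mod fs = 0.16 kHz.
0.16 kHz ≤ fs/2 = 9.89 kHz, appears at 0.16 kHz.
76.52 kHz mod fs = 17.18 kHz.
17.18 kHz > fs/2 = 9.89 kHz, folds to fs − 17.18 kHz = 2.6 kHz.
38.18 kHz mod fs = 18.4 kHz.
18.4 kHz > fs/2 = 9.89 kHz, folds to fs − 18.4 kHz = 1.38 kHz.
28.84 kHz mod fs = 9.06 kHz.
9.06 kHz ≤ fs/2 = 9.89 kHz, appears at 9.06 kHz.
68.44 kHz mod fs = 9.1 kHz.
9.1 kHz ≤ fs/2 = 9.89 kHz, appears at 9.1 kHz.
Distinct values: {0.16 kHz, 1.38 kHz, 2.6 kHz, 9.06 kHz, 9.1 kHz}.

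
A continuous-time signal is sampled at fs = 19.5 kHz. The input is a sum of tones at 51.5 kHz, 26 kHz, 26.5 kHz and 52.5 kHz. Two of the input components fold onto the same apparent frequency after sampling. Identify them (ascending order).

26.5 kHz, 51.5 kHz

fs/2 = 9.75 kHz.
51.5 kHz mod fs = 12.5 kHz.
12.5 kHz > fs/2 = 9.75 kHz, folds to fs − 12.5 kHz = 7 kHz.
26 kHz mod fs = 6.5 kHz.
6.5 kHz ≤ fs/2 = 9.75 kHz, appears at 6.5 kHz.
26.5 kHz mod fs = 7 kHz.
7 kHz ≤ fs/2 = 9.75 kHz, appears at 7 kHz.
52.5 kHz mod fs = 13.5 kHz.
13.5 kHz > fs/2 = 9.75 kHz, folds to fs − 13.5 kHz = 6 kHz.
26.5 kHz and 51.5 kHz both map to 7 kHz.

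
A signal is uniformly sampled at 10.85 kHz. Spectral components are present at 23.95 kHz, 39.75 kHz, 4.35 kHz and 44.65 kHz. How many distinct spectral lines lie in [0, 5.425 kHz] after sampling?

4

fs/2 = 5.425 kHz.
23.95 kHz mod fs = 2.25 kHz.
2.25 kHz ≤ fs/2 = 5.425 kHz, appears at 2.25 kHz.
39.75 kHz mod fs = 7.2 kHz.
7.2 kHz > fs/2 = 5.425 kHz, folds to fs − 7.2 kHz = 3.65 kHz.
4.35 kHz ≤ fs/2 = 5.425 kHz, passes unchanged.
44.65 kHz mod fs = 1.25 kHz.
1.25 kHz ≤ fs/2 = 5.425 kHz, appears at 1.25 kHz.
Distinct values: {1.25 kHz, 2.25 kHz, 3.65 kHz, 4.35 kHz} → 4.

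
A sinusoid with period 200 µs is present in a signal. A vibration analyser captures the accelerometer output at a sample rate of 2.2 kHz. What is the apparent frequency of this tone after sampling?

0.6 kHz

T = 200 µs → f = 1/T = 5 kHz.
5 kHz mod fs = 0.6 kHz.
0.6 kHz ≤ fs/2 = 1.1 kHz, appears at 0.6 kHz.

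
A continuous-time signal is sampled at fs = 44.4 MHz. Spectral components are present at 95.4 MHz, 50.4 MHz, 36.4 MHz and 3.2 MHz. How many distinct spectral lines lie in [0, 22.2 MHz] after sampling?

fs/2 = 22.2 MHz.
95.4 MHz mod fs = 6.6 MHz.
6.6 MHz ≤ fs/2 = 22.2 MHz, appears at 6.6 MHz.
50.4 MHz mod fs = 6 MHz.
6 MHz ≤ fs/2 = 22.2 MHz, appears at 6 MHz.
36.4 MHz > fs/2 = 22.2 MHz, folds to fs − 36.4 MHz = 8 MHz.
3.2 MHz ≤ fs/2 = 22.2 MHz, passes unchanged.
Distinct values: {3.2 MHz, 6 MHz, 6.6 MHz, 8 MHz} → 4.

4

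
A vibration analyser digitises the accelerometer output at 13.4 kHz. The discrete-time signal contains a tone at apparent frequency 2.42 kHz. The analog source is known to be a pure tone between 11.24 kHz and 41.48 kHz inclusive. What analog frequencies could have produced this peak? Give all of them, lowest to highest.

Frequencies that alias to 2.42 kHz are k·fs ± 2.42 kHz for integer k ≥ 0.
k=0: 2.42 kHz.
k=1: 10.98 kHz, 15.82 kHz.
k=2: 24.38 kHz, 29.22 kHz.
k=3: 37.78 kHz, 42.62 kHz.
k=4: 51.18 kHz, 56.02 kHz.
Within [11.24 kHz, 41.48 kHz]: 15.82 kHz, 24.38 kHz, 29.22 kHz, 37.78 kHz.

15.82 kHz, 24.38 kHz, 29.22 kHz, 37.78 kHz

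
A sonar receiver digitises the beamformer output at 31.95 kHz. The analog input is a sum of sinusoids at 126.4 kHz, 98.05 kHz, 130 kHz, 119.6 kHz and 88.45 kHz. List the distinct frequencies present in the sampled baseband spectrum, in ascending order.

fs/2 = 15.975 kHz.
126.4 kHz mod fs = 30.55 kHz.
30.55 kHz > fs/2 = 15.975 kHz, folds to fs − 30.55 kHz = 1.4 kHz.
98.05 kHz mod fs = 2.2 kHz.
2.2 kHz ≤ fs/2 = 15.975 kHz, appears at 2.2 kHz.
130 kHz mod fs = 2.2 kHz.
2.2 kHz ≤ fs/2 = 15.975 kHz, appears at 2.2 kHz.
119.6 kHz mod fs = 23.75 kHz.
23.75 kHz > fs/2 = 15.975 kHz, folds to fs − 23.75 kHz = 8.2 kHz.
88.45 kHz mod fs = 24.55 kHz.
24.55 kHz > fs/2 = 15.975 kHz, folds to fs − 24.55 kHz = 7.4 kHz.
Distinct values: {1.4 kHz, 2.2 kHz, 7.4 kHz, 8.2 kHz}.

1.4 kHz, 2.2 kHz, 7.4 kHz, 8.2 kHz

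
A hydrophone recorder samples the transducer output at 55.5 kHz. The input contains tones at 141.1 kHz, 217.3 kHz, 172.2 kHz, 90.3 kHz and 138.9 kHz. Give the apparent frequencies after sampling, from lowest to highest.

4.7 kHz, 5.7 kHz, 20.7 kHz, 25.4 kHz, 27.6 kHz

fs/2 = 27.75 kHz.
141.1 kHz mod fs = 30.1 kHz.
30.1 kHz > fs/2 = 27.75 kHz, folds to fs − 30.1 kHz = 25.4 kHz.
217.3 kHz mod fs = 50.8 kHz.
50.8 kHz > fs/2 = 27.75 kHz, folds to fs − 50.8 kHz = 4.7 kHz.
172.2 kHz mod fs = 5.7 kHz.
5.7 kHz ≤ fs/2 = 27.75 kHz, appears at 5.7 kHz.
90.3 kHz mod fs = 34.8 kHz.
34.8 kHz > fs/2 = 27.75 kHz, folds to fs − 34.8 kHz = 20.7 kHz.
138.9 kHz mod fs = 27.9 kHz.
27.9 kHz > fs/2 = 27.75 kHz, folds to fs − 27.9 kHz = 27.6 kHz.
Distinct values: {4.7 kHz, 5.7 kHz, 20.7 kHz, 25.4 kHz, 27.6 kHz}.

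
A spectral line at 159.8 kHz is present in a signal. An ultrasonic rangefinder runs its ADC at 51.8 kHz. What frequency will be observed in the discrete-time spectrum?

4.4 kHz

159.8 kHz mod fs = 4.4 kHz.
4.4 kHz ≤ fs/2 = 25.9 kHz, appears at 4.4 kHz.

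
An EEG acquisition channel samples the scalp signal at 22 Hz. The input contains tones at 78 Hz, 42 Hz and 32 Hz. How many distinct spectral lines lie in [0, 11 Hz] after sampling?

2

fs/2 = 11 Hz.
78 Hz mod fs = 12 Hz.
12 Hz > fs/2 = 11 Hz, folds to fs − 12 Hz = 10 Hz.
42 Hz mod fs = 20 Hz.
20 Hz > fs/2 = 11 Hz, folds to fs − 20 Hz = 2 Hz.
32 Hz mod fs = 10 Hz.
10 Hz ≤ fs/2 = 11 Hz, appears at 10 Hz.
Distinct values: {2 Hz, 10 Hz} → 2.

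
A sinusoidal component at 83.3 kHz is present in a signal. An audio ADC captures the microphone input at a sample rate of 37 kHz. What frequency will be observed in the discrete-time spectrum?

83.3 kHz mod fs = 9.3 kHz.
9.3 kHz ≤ fs/2 = 18.5 kHz, appears at 9.3 kHz.

9.3 kHz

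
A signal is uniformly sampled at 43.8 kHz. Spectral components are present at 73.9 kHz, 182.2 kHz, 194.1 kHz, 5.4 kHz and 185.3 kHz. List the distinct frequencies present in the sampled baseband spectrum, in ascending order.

5.4 kHz, 7 kHz, 10.1 kHz, 13.7 kHz, 18.9 kHz

fs/2 = 21.9 kHz.
73.9 kHz mod fs = 30.1 kHz.
30.1 kHz > fs/2 = 21.9 kHz, folds to fs − 30.1 kHz = 13.7 kHz.
182.2 kHz mod fs = 7 kHz.
7 kHz ≤ fs/2 = 21.9 kHz, appears at 7 kHz.
194.1 kHz mod fs = 18.9 kHz.
18.9 kHz ≤ fs/2 = 21.9 kHz, appears at 18.9 kHz.
5.4 kHz ≤ fs/2 = 21.9 kHz, passes unchanged.
185.3 kHz mod fs = 10.1 kHz.
10.1 kHz ≤ fs/2 = 21.9 kHz, appears at 10.1 kHz.
Distinct values: {5.4 kHz, 7 kHz, 10.1 kHz, 13.7 kHz, 18.9 kHz}.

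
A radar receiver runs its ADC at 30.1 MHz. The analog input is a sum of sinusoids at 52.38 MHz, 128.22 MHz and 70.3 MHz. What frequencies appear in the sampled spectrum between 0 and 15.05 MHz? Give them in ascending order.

7.82 MHz, 10.1 MHz

fs/2 = 15.05 MHz.
52.38 MHz mod fs = 22.28 MHz.
22.28 MHz > fs/2 = 15.05 MHz, folds to fs − 22.28 MHz = 7.82 MHz.
128.22 MHz mod fs = 7.82 MHz.
7.82 MHz ≤ fs/2 = 15.05 MHz, appears at 7.82 MHz.
70.3 MHz mod fs = 10.1 MHz.
10.1 MHz ≤ fs/2 = 15.05 MHz, appears at 10.1 MHz.
Distinct values: {7.82 MHz, 10.1 MHz}.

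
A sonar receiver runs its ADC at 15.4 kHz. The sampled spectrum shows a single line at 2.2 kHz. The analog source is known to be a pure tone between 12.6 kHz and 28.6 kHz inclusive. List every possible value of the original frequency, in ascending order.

Frequencies that alias to 2.2 kHz are k·fs ± 2.2 kHz for integer k ≥ 0.
k=0: 2.2 kHz.
k=1: 13.2 kHz, 17.6 kHz.
k=2: 28.6 kHz, 33 kHz.
k=3: 44 kHz, 48.4 kHz.
Within [12.6 kHz, 28.6 kHz]: 13.2 kHz, 17.6 kHz, 28.6 kHz.

13.2 kHz, 17.6 kHz, 28.6 kHz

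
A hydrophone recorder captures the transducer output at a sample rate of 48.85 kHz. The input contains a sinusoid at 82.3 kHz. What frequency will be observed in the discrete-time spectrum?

82.3 kHz mod fs = 33.45 kHz.
33.45 kHz > fs/2 = 24.425 kHz, folds to fs − 33.45 kHz = 15.4 kHz.

15.4 kHz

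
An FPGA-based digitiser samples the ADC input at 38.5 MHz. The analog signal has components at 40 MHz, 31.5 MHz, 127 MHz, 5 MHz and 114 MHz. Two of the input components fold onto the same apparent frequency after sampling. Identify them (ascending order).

fs/2 = 19.25 MHz.
40 MHz mod fs = 1.5 MHz.
1.5 MHz ≤ fs/2 = 19.25 MHz, appears at 1.5 MHz.
31.5 MHz > fs/2 = 19.25 MHz, folds to fs − 31.5 MHz = 7 MHz.
127 MHz mod fs = 11.5 MHz.
11.5 MHz ≤ fs/2 = 19.25 MHz, appears at 11.5 MHz.
5 MHz ≤ fs/2 = 19.25 MHz, passes unchanged.
114 MHz mod fs = 37 MHz.
37 MHz > fs/2 = 19.25 MHz, folds to fs − 37 MHz = 1.5 MHz.
40 MHz and 114 MHz both map to 1.5 MHz.

40 MHz, 114 MHz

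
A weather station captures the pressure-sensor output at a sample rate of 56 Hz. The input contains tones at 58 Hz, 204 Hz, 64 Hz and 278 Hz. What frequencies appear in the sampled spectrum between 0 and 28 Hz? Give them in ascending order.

fs/2 = 28 Hz.
58 Hz mod fs = 2 Hz.
2 Hz ≤ fs/2 = 28 Hz, appears at 2 Hz.
204 Hz mod fs = 36 Hz.
36 Hz > fs/2 = 28 Hz, folds to fs − 36 Hz = 20 Hz.
64 Hz mod fs = 8 Hz.
8 Hz ≤ fs/2 = 28 Hz, appears at 8 Hz.
278 Hz mod fs = 54 Hz.
54 Hz > fs/2 = 28 Hz, folds to fs − 54 Hz = 2 Hz.
Distinct values: {2 Hz, 8 Hz, 20 Hz}.

2 Hz, 8 Hz, 20 Hz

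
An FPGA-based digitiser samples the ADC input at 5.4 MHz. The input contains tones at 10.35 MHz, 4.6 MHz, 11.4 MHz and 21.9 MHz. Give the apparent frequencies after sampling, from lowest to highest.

0.3 MHz, 0.45 MHz, 0.6 MHz, 0.8 MHz

fs/2 = 2.7 MHz.
10.35 MHz mod fs = 4.95 MHz.
4.95 MHz > fs/2 = 2.7 MHz, folds to fs − 4.95 MHz = 0.45 MHz.
4.6 MHz > fs/2 = 2.7 MHz, folds to fs − 4.6 MHz = 0.8 MHz.
11.4 MHz mod fs = 0.6 MHz.
0.6 MHz ≤ fs/2 = 2.7 MHz, appears at 0.6 MHz.
21.9 MHz mod fs = 0.3 MHz.
0.3 MHz ≤ fs/2 = 2.7 MHz, appears at 0.3 MHz.
Distinct values: {0.3 MHz, 0.45 MHz, 0.6 MHz, 0.8 MHz}.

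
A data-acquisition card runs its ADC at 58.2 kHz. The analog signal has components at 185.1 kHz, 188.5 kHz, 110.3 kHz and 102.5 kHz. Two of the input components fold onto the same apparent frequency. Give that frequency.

fs/2 = 29.1 kHz.
185.1 kHz mod fs = 10.5 kHz.
10.5 kHz ≤ fs/2 = 29.1 kHz, appears at 10.5 kHz.
188.5 kHz mod fs = 13.9 kHz.
13.9 kHz ≤ fs/2 = 29.1 kHz, appears at 13.9 kHz.
110.3 kHz mod fs = 52.1 kHz.
52.1 kHz > fs/2 = 29.1 kHz, folds to fs − 52.1 kHz = 6.1 kHz.
102.5 kHz mod fs = 44.3 kHz.
44.3 kHz > fs/2 = 29.1 kHz, folds to fs − 44.3 kHz = 13.9 kHz.
102.5 kHz and 188.5 kHz both map to 13.9 kHz.

13.9 kHz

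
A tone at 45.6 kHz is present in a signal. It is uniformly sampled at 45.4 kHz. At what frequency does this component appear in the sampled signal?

0.2 kHz

45.6 kHz mod fs = 0.2 kHz.
0.2 kHz ≤ fs/2 = 22.7 kHz, appears at 0.2 kHz.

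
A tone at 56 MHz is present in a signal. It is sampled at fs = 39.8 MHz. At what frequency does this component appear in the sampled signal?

16.2 MHz

56 MHz mod fs = 16.2 MHz.
16.2 MHz ≤ fs/2 = 19.9 MHz, appears at 16.2 MHz.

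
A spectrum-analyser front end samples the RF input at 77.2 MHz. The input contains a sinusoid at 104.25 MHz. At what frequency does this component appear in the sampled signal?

104.25 MHz mod fs = 27.05 MHz.
27.05 MHz ≤ fs/2 = 38.6 MHz, appears at 27.05 MHz.

27.05 MHz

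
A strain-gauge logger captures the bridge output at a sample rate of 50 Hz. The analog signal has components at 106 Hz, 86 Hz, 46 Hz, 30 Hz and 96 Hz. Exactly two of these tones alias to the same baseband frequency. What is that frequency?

fs/2 = 25 Hz.
106 Hz mod fs = 6 Hz.
6 Hz ≤ fs/2 = 25 Hz, appears at 6 Hz.
86 Hz mod fs = 36 Hz.
36 Hz > fs/2 = 25 Hz, folds to fs − 36 Hz = 14 Hz.
46 Hz > fs/2 = 25 Hz, folds to fs − 46 Hz = 4 Hz.
30 Hz > fs/2 = 25 Hz, folds to fs − 30 Hz = 20 Hz.
96 Hz mod fs = 46 Hz.
46 Hz > fs/2 = 25 Hz, folds to fs − 46 Hz = 4 Hz.
46 Hz and 96 Hz both map to 4 Hz.

4 Hz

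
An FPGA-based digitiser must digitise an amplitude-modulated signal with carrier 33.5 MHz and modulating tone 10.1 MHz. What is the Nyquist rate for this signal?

87.2 MHz

AM sidebands sit at fc ± fm = 23.4 MHz and 43.6 MHz.
Highest-frequency component: 43.6 MHz.
Nyquist rate = 2 × 43.6 MHz = 87.2 MHz.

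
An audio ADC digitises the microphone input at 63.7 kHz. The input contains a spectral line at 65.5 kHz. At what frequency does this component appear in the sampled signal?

1.8 kHz

65.5 kHz mod fs = 1.8 kHz.
1.8 kHz ≤ fs/2 = 31.85 kHz, appears at 1.8 kHz.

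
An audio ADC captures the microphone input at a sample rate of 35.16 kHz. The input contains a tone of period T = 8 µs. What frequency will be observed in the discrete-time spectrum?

T = 8 µs → f = 1/T = 125 kHz.
125 kHz mod fs = 19.52 kHz.
19.52 kHz > fs/2 = 17.58 kHz, folds to fs − 19.52 kHz = 15.64 kHz.

15.64 kHz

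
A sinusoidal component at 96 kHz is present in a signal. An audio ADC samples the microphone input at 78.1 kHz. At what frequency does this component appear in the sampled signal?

17.9 kHz

96 kHz mod fs = 17.9 kHz.
17.9 kHz ≤ fs/2 = 39.05 kHz, appears at 17.9 kHz.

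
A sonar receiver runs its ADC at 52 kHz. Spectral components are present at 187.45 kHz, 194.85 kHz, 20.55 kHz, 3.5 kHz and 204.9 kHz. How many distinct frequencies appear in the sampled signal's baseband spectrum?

fs/2 = 26 kHz.
187.45 kHz mod fs = 31.45 kHz.
31.45 kHz > fs/2 = 26 kHz, folds to fs − 31.45 kHz = 20.55 kHz.
194.85 kHz mod fs = 38.85 kHz.
38.85 kHz > fs/2 = 26 kHz, folds to fs − 38.85 kHz = 13.15 kHz.
20.55 kHz ≤ fs/2 = 26 kHz, passes unchanged.
3.5 kHz ≤ fs/2 = 26 kHz, passes unchanged.
204.9 kHz mod fs = 48.9 kHz.
48.9 kHz > fs/2 = 26 kHz, folds to fs − 48.9 kHz = 3.1 kHz.
Distinct values: {3.1 kHz, 3.5 kHz, 13.15 kHz, 20.55 kHz} → 4.

4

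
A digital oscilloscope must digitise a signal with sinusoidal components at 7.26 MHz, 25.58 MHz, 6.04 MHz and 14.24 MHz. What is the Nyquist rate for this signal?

Highest-frequency component: 25.58 MHz.
Nyquist rate = 2 × 25.58 MHz = 51.16 MHz.

51.16 MHz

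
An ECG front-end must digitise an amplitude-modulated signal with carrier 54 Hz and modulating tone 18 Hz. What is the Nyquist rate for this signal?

AM sidebands sit at fc ± fm = 36 Hz and 72 Hz.
Highest-frequency component: 72 Hz.
Nyquist rate = 2 × 72 Hz = 144 Hz.

144 Hz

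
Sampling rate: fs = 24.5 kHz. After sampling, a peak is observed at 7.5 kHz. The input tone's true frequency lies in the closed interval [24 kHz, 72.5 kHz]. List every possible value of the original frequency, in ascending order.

32 kHz, 41.5 kHz, 56.5 kHz, 66 kHz

Frequencies that alias to 7.5 kHz are k·fs ± 7.5 kHz for integer k ≥ 0.
k=0: 7.5 kHz.
k=1: 17 kHz, 32 kHz.
k=2: 41.5 kHz, 56.5 kHz.
k=3: 66 kHz, 81 kHz.
k=4: 90.5 kHz, 105.5 kHz.
Within [24 kHz, 72.5 kHz]: 32 kHz, 41.5 kHz, 56.5 kHz, 66 kHz.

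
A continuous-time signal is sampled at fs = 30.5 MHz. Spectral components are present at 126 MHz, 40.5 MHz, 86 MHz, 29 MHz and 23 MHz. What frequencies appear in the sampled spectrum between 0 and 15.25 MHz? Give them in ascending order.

1.5 MHz, 4 MHz, 5.5 MHz, 7.5 MHz, 10 MHz

fs/2 = 15.25 MHz.
126 MHz mod fs = 4 MHz.
4 MHz ≤ fs/2 = 15.25 MHz, appears at 4 MHz.
40.5 MHz mod fs = 10 MHz.
10 MHz ≤ fs/2 = 15.25 MHz, appears at 10 MHz.
86 MHz mod fs = 25 MHz.
25 MHz > fs/2 = 15.25 MHz, folds to fs − 25 MHz = 5.5 MHz.
29 MHz > fs/2 = 15.25 MHz, folds to fs − 29 MHz = 1.5 MHz.
23 MHz > fs/2 = 15.25 MHz, folds to fs − 23 MHz = 7.5 MHz.
Distinct values: {1.5 MHz, 4 MHz, 5.5 MHz, 7.5 MHz, 10 MHz}.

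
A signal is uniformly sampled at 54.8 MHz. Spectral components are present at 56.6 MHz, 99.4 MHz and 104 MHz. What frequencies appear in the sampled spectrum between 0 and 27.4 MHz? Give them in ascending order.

fs/2 = 27.4 MHz.
56.6 MHz mod fs = 1.8 MHz.
1.8 MHz ≤ fs/2 = 27.4 MHz, appears at 1.8 MHz.
99.4 MHz mod fs = 44.6 MHz.
44.6 MHz > fs/2 = 27.4 MHz, folds to fs − 44.6 MHz = 10.2 MHz.
104 MHz mod fs = 49.2 MHz.
49.2 MHz > fs/2 = 27.4 MHz, folds to fs − 49.2 MHz = 5.6 MHz.
Distinct values: {1.8 MHz, 5.6 MHz, 10.2 MHz}.

1.8 MHz, 5.6 MHz, 10.2 MHz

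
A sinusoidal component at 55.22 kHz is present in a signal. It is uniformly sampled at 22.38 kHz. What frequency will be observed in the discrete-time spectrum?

10.46 kHz

55.22 kHz mod fs = 10.46 kHz.
10.46 kHz ≤ fs/2 = 11.19 kHz, appears at 10.46 kHz.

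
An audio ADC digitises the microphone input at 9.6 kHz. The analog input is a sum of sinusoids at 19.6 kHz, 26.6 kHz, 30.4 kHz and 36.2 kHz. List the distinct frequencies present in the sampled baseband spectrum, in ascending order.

fs/2 = 4.8 kHz.
19.6 kHz mod fs = 0.4 kHz.
0.4 kHz ≤ fs/2 = 4.8 kHz, appears at 0.4 kHz.
26.6 kHz mod fs = 7.4 kHz.
7.4 kHz > fs/2 = 4.8 kHz, folds to fs − 7.4 kHz = 2.2 kHz.
30.4 kHz mod fs = 1.6 kHz.
1.6 kHz ≤ fs/2 = 4.8 kHz, appears at 1.6 kHz.
36.2 kHz mod fs = 7.4 kHz.
7.4 kHz > fs/2 = 4.8 kHz, folds to fs − 7.4 kHz = 2.2 kHz.
Distinct values: {0.4 kHz, 1.6 kHz, 2.2 kHz}.

0.4 kHz, 1.6 kHz, 2.2 kHz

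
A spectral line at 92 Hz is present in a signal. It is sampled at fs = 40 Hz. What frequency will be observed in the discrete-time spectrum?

92 Hz mod fs = 12 Hz.
12 Hz ≤ fs/2 = 20 Hz, appears at 12 Hz.

12 Hz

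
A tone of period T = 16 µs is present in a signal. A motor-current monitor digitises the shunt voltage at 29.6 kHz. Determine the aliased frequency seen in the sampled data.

T = 16 µs → f = 1/T = 62.5 kHz.
62.5 kHz mod fs = 3.3 kHz.
3.3 kHz ≤ fs/2 = 14.8 kHz, appears at 3.3 kHz.

3.3 kHz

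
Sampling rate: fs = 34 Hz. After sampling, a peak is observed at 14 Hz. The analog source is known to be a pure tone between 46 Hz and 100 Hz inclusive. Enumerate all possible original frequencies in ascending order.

48 Hz, 54 Hz, 82 Hz, 88 Hz

Frequencies that alias to 14 Hz are k·fs ± 14 Hz for integer k ≥ 0.
k=0: 14 Hz.
k=1: 20 Hz, 48 Hz.
k=2: 54 Hz, 82 Hz.
k=3: 88 Hz, 116 Hz.
k=4: 122 Hz, 150 Hz.
Within [46 Hz, 100 Hz]: 48 Hz, 54 Hz, 82 Hz, 88 Hz.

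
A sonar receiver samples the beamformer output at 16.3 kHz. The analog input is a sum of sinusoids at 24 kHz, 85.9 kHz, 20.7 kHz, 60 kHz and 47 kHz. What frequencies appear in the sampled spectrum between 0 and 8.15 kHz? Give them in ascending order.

fs/2 = 8.15 kHz.
24 kHz mod fs = 7.7 kHz.
7.7 kHz ≤ fs/2 = 8.15 kHz, appears at 7.7 kHz.
85.9 kHz mod fs = 4.4 kHz.
4.4 kHz ≤ fs/2 = 8.15 kHz, appears at 4.4 kHz.
20.7 kHz mod fs = 4.4 kHz.
4.4 kHz ≤ fs/2 = 8.15 kHz, appears at 4.4 kHz.
60 kHz mod fs = 11.1 kHz.
11.1 kHz > fs/2 = 8.15 kHz, folds to fs − 11.1 kHz = 5.2 kHz.
47 kHz mod fs = 14.4 kHz.
14.4 kHz > fs/2 = 8.15 kHz, folds to fs − 14.4 kHz = 1.9 kHz.
Distinct values: {1.9 kHz, 4.4 kHz, 5.2 kHz, 7.7 kHz}.

1.9 kHz, 4.4 kHz, 5.2 kHz, 7.7 kHz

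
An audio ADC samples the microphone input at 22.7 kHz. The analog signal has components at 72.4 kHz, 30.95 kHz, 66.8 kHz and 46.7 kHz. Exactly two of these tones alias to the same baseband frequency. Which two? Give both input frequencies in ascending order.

46.7 kHz, 66.8 kHz

fs/2 = 11.35 kHz.
72.4 kHz mod fs = 4.3 kHz.
4.3 kHz ≤ fs/2 = 11.35 kHz, appears at 4.3 kHz.
30.95 kHz mod fs = 8.25 kHz.
8.25 kHz ≤ fs/2 = 11.35 kHz, appears at 8.25 kHz.
66.8 kHz mod fs = 21.4 kHz.
21.4 kHz > fs/2 = 11.35 kHz, folds to fs − 21.4 kHz = 1.3 kHz.
46.7 kHz mod fs = 1.3 kHz.
1.3 kHz ≤ fs/2 = 11.35 kHz, appears at 1.3 kHz.
46.7 kHz and 66.8 kHz both map to 1.3 kHz.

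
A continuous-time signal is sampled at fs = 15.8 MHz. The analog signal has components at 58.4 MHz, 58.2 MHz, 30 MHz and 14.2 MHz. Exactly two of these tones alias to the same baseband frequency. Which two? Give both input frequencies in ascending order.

14.2 MHz, 30 MHz

fs/2 = 7.9 MHz.
58.4 MHz mod fs = 11 MHz.
11 MHz > fs/2 = 7.9 MHz, folds to fs − 11 MHz = 4.8 MHz.
58.2 MHz mod fs = 10.8 MHz.
10.8 MHz > fs/2 = 7.9 MHz, folds to fs − 10.8 MHz = 5 MHz.
30 MHz mod fs = 14.2 MHz.
14.2 MHz > fs/2 = 7.9 MHz, folds to fs − 14.2 MHz = 1.6 MHz.
14.2 MHz > fs/2 = 7.9 MHz, folds to fs − 14.2 MHz = 1.6 MHz.
14.2 MHz and 30 MHz both map to 1.6 MHz.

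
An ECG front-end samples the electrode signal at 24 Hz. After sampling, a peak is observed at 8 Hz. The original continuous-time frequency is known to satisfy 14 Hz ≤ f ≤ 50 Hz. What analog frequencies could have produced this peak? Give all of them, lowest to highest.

Frequencies that alias to 8 Hz are k·fs ± 8 Hz for integer k ≥ 0.
k=0: 8 Hz.
k=1: 16 Hz, 32 Hz.
k=2: 40 Hz, 56 Hz.
k=3: 64 Hz, 80 Hz.
Within [14 Hz, 50 Hz]: 16 Hz, 32 Hz, 40 Hz.

16 Hz, 32 Hz, 40 Hz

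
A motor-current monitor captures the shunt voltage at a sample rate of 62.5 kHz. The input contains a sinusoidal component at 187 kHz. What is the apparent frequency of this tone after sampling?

187 kHz mod fs = 62 kHz.
62 kHz > fs/2 = 31.25 kHz, folds to fs − 62 kHz = 0.5 kHz.

0.5 kHz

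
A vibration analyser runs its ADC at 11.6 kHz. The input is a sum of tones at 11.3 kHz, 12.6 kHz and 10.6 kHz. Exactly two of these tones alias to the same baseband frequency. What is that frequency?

fs/2 = 5.8 kHz.
11.3 kHz > fs/2 = 5.8 kHz, folds to fs − 11.3 kHz = 0.3 kHz.
12.6 kHz mod fs = 1 kHz.
1 kHz ≤ fs/2 = 5.8 kHz, appears at 1 kHz.
10.6 kHz > fs/2 = 5.8 kHz, folds to fs − 10.6 kHz = 1 kHz.
10.6 kHz and 12.6 kHz both map to 1 kHz.

1 kHz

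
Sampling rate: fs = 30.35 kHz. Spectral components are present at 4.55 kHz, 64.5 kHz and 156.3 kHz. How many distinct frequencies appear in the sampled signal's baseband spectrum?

fs/2 = 15.175 kHz.
4.55 kHz ≤ fs/2 = 15.175 kHz, passes unchanged.
64.5 kHz mod fs = 3.8 kHz.
3.8 kHz ≤ fs/2 = 15.175 kHz, appears at 3.8 kHz.
156.3 kHz mod fs = 4.55 kHz.
4.55 kHz ≤ fs/2 = 15.175 kHz, appears at 4.55 kHz.
Distinct values: {3.8 kHz, 4.55 kHz} → 2.

2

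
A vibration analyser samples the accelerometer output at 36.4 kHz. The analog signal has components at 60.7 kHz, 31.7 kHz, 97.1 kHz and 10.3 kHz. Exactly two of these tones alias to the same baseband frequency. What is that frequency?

12.1 kHz

fs/2 = 18.2 kHz.
60.7 kHz mod fs = 24.3 kHz.
24.3 kHz > fs/2 = 18.2 kHz, folds to fs − 24.3 kHz = 12.1 kHz.
31.7 kHz > fs/2 = 18.2 kHz, folds to fs − 31.7 kHz = 4.7 kHz.
97.1 kHz mod fs = 24.3 kHz.
24.3 kHz > fs/2 = 18.2 kHz, folds to fs − 24.3 kHz = 12.1 kHz.
10.3 kHz ≤ fs/2 = 18.2 kHz, passes unchanged.
60.7 kHz and 97.1 kHz both map to 12.1 kHz.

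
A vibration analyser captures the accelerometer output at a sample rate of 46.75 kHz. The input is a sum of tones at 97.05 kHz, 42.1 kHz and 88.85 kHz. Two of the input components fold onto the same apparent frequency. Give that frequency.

4.65 kHz

fs/2 = 23.375 kHz.
97.05 kHz mod fs = 3.55 kHz.
3.55 kHz ≤ fs/2 = 23.375 kHz, appears at 3.55 kHz.
42.1 kHz > fs/2 = 23.375 kHz, folds to fs − 42.1 kHz = 4.65 kHz.
88.85 kHz mod fs = 42.1 kHz.
42.1 kHz > fs/2 = 23.375 kHz, folds to fs − 42.1 kHz = 4.65 kHz.
42.1 kHz and 88.85 kHz both map to 4.65 kHz.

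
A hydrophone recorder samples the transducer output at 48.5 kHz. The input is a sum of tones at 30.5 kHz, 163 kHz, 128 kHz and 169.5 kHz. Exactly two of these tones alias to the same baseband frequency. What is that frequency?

fs/2 = 24.25 kHz.
30.5 kHz > fs/2 = 24.25 kHz, folds to fs − 30.5 kHz = 18 kHz.
163 kHz mod fs = 17.5 kHz.
17.5 kHz ≤ fs/2 = 24.25 kHz, appears at 17.5 kHz.
128 kHz mod fs = 31 kHz.
31 kHz > fs/2 = 24.25 kHz, folds to fs − 31 kHz = 17.5 kHz.
169.5 kHz mod fs = 24 kHz.
24 kHz ≤ fs/2 = 24.25 kHz, appears at 24 kHz.
128 kHz and 163 kHz both map to 17.5 kHz.

17.5 kHz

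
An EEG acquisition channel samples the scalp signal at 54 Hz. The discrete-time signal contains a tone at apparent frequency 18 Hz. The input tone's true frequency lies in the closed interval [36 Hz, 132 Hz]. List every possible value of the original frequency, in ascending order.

Frequencies that alias to 18 Hz are k·fs ± 18 Hz for integer k ≥ 0.
k=0: 18 Hz.
k=1: 36 Hz, 72 Hz.
k=2: 90 Hz, 126 Hz.
k=3: 144 Hz, 180 Hz.
Within [36 Hz, 132 Hz]: 36 Hz, 72 Hz, 90 Hz, 126 Hz.

36 Hz, 72 Hz, 90 Hz, 126 Hz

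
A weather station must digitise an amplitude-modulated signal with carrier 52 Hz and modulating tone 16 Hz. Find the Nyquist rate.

136 Hz

AM sidebands sit at fc ± fm = 36 Hz and 68 Hz.
Highest-frequency component: 68 Hz.
Nyquist rate = 2 × 68 Hz = 136 Hz.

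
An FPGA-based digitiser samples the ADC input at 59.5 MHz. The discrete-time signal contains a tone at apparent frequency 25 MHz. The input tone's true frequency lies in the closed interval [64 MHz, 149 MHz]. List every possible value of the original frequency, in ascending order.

Frequencies that alias to 25 MHz are k·fs ± 25 MHz for integer k ≥ 0.
k=0: 25 MHz.
k=1: 34.5 MHz, 84.5 MHz.
k=2: 94 MHz, 144 MHz.
k=3: 153.5 MHz, 203.5 MHz.
Within [64 MHz, 149 MHz]: 84.5 MHz, 94 MHz, 144 MHz.

84.5 MHz, 94 MHz, 144 MHz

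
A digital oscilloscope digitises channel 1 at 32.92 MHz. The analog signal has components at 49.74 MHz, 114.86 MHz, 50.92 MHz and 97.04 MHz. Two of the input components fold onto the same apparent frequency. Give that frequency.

fs/2 = 16.46 MHz.
49.74 MHz mod fs = 16.82 MHz.
16.82 MHz > fs/2 = 16.46 MHz, folds to fs − 16.82 MHz = 16.1 MHz.
114.86 MHz mod fs = 16.1 MHz.
16.1 MHz ≤ fs/2 = 16.46 MHz, appears at 16.1 MHz.
50.92 MHz mod fs = 18 MHz.
18 MHz > fs/2 = 16.46 MHz, folds to fs − 18 MHz = 14.92 MHz.
97.04 MHz mod fs = 31.2 MHz.
31.2 MHz > fs/2 = 16.46 MHz, folds to fs − 31.2 MHz = 1.72 MHz.
49.74 MHz and 114.86 MHz both map to 16.1 MHz.

16.1 MHz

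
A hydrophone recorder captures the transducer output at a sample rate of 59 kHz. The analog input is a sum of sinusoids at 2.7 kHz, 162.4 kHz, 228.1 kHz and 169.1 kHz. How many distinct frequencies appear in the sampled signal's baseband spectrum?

3

fs/2 = 29.5 kHz.
2.7 kHz ≤ fs/2 = 29.5 kHz, passes unchanged.
162.4 kHz mod fs = 44.4 kHz.
44.4 kHz > fs/2 = 29.5 kHz, folds to fs − 44.4 kHz = 14.6 kHz.
228.1 kHz mod fs = 51.1 kHz.
51.1 kHz > fs/2 = 29.5 kHz, folds to fs − 51.1 kHz = 7.9 kHz.
169.1 kHz mod fs = 51.1 kHz.
51.1 kHz > fs/2 = 29.5 kHz, folds to fs − 51.1 kHz = 7.9 kHz.
Distinct values: {2.7 kHz, 7.9 kHz, 14.6 kHz} → 3.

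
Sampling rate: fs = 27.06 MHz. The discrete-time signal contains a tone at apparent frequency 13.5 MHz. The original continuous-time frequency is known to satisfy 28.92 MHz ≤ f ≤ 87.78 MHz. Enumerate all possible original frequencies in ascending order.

Frequencies that alias to 13.5 MHz are k·fs ± 13.5 MHz for integer k ≥ 0.
k=0: 13.5 MHz.
k=1: 13.56 MHz, 40.56 MHz.
k=2: 40.62 MHz, 67.62 MHz.
k=3: 67.68 MHz, 94.68 MHz.
k=4: 94.74 MHz, 121.74 MHz.
Within [28.92 MHz, 87.78 MHz]: 40.56 MHz, 40.62 MHz, 67.62 MHz, 67.68 MHz.

40.56 MHz, 40.62 MHz, 67.62 MHz, 67.68 MHz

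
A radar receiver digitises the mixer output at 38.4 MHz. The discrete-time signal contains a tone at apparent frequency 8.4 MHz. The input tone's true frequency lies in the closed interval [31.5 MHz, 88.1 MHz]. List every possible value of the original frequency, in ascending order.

Frequencies that alias to 8.4 MHz are k·fs ± 8.4 MHz for integer k ≥ 0.
k=0: 8.4 MHz.
k=1: 30 MHz, 46.8 MHz.
k=2: 68.4 MHz, 85.2 MHz.
k=3: 106.8 MHz, 123.6 MHz.
Within [31.5 MHz, 88.1 MHz]: 46.8 MHz, 68.4 MHz, 85.2 MHz.

46.8 MHz, 68.4 MHz, 85.2 MHz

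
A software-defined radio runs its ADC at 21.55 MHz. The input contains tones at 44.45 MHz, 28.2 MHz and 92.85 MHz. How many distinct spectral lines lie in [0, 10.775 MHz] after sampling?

fs/2 = 10.775 MHz.
44.45 MHz mod fs = 1.35 MHz.
1.35 MHz ≤ fs/2 = 10.775 MHz, appears at 1.35 MHz.
28.2 MHz mod fs = 6.65 MHz.
6.65 MHz ≤ fs/2 = 10.775 MHz, appears at 6.65 MHz.
92.85 MHz mod fs = 6.65 MHz.
6.65 MHz ≤ fs/2 = 10.775 MHz, appears at 6.65 MHz.
Distinct values: {1.35 MHz, 6.65 MHz} → 2.

2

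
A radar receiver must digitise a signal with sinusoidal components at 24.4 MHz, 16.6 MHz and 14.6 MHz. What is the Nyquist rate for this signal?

Highest-frequency component: 24.4 MHz.
Nyquist rate = 2 × 24.4 MHz = 48.8 MHz.

48.8 MHz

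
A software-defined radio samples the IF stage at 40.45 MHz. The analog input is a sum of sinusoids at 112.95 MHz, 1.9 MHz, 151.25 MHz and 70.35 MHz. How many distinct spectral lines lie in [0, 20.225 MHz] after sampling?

3

fs/2 = 20.225 MHz.
112.95 MHz mod fs = 32.05 MHz.
32.05 MHz > fs/2 = 20.225 MHz, folds to fs − 32.05 MHz = 8.4 MHz.
1.9 MHz ≤ fs/2 = 20.225 MHz, passes unchanged.
151.25 MHz mod fs = 29.9 MHz.
29.9 MHz > fs/2 = 20.225 MHz, folds to fs − 29.9 MHz = 10.55 MHz.
70.35 MHz mod fs = 29.9 MHz.
29.9 MHz > fs/2 = 20.225 MHz, folds to fs − 29.9 MHz = 10.55 MHz.
Distinct values: {1.9 MHz, 8.4 MHz, 10.55 MHz} → 3.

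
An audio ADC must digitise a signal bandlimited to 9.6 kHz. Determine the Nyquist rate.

Nyquist rate = 2 × 9.6 kHz = 19.2 kHz.

19.2 kHz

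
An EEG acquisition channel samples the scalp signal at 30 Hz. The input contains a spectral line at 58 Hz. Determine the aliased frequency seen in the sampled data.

2 Hz

58 Hz mod fs = 28 Hz.
28 Hz > fs/2 = 15 Hz, folds to fs − 28 Hz = 2 Hz.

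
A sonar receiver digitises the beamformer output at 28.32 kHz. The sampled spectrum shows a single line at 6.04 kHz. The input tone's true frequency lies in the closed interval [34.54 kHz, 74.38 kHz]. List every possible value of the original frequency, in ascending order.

Frequencies that alias to 6.04 kHz are k·fs ± 6.04 kHz for integer k ≥ 0.
k=0: 6.04 kHz.
k=1: 22.28 kHz, 34.36 kHz.
k=2: 50.6 kHz, 62.68 kHz.
k=3: 78.92 kHz, 91 kHz.
Within [34.54 kHz, 74.38 kHz]: 50.6 kHz, 62.68 kHz.

50.6 kHz, 62.68 kHz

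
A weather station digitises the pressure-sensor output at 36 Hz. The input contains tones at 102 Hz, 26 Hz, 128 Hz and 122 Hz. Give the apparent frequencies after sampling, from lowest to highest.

6 Hz, 10 Hz, 14 Hz, 16 Hz

fs/2 = 18 Hz.
102 Hz mod fs = 30 Hz.
30 Hz > fs/2 = 18 Hz, folds to fs − 30 Hz = 6 Hz.
26 Hz > fs/2 = 18 Hz, folds to fs − 26 Hz = 10 Hz.
128 Hz mod fs = 20 Hz.
20 Hz > fs/2 = 18 Hz, folds to fs − 20 Hz = 16 Hz.
122 Hz mod fs = 14 Hz.
14 Hz ≤ fs/2 = 18 Hz, appears at 14 Hz.
Distinct values: {6 Hz, 10 Hz, 14 Hz, 16 Hz}.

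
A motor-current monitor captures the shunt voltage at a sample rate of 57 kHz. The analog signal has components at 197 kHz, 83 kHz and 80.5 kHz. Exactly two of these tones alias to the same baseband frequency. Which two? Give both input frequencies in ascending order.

83 kHz, 197 kHz

fs/2 = 28.5 kHz.
197 kHz mod fs = 26 kHz.
26 kHz ≤ fs/2 = 28.5 kHz, appears at 26 kHz.
83 kHz mod fs = 26 kHz.
26 kHz ≤ fs/2 = 28.5 kHz, appears at 26 kHz.
80.5 kHz mod fs = 23.5 kHz.
23.5 kHz ≤ fs/2 = 28.5 kHz, appears at 23.5 kHz.
83 kHz and 197 kHz both map to 26 kHz.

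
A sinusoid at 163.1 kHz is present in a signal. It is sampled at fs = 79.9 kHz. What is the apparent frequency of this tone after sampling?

3.3 kHz

163.1 kHz mod fs = 3.3 kHz.
3.3 kHz ≤ fs/2 = 39.95 kHz, appears at 3.3 kHz.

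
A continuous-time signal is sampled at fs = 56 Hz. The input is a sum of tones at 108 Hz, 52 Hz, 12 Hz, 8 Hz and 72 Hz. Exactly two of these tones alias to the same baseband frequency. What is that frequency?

4 Hz

fs/2 = 28 Hz.
108 Hz mod fs = 52 Hz.
52 Hz > fs/2 = 28 Hz, folds to fs − 52 Hz = 4 Hz.
52 Hz > fs/2 = 28 Hz, folds to fs − 52 Hz = 4 Hz.
12 Hz ≤ fs/2 = 28 Hz, passes unchanged.
8 Hz ≤ fs/2 = 28 Hz, passes unchanged.
72 Hz mod fs = 16 Hz.
16 Hz ≤ fs/2 = 28 Hz, appears at 16 Hz.
52 Hz and 108 Hz both map to 4 Hz.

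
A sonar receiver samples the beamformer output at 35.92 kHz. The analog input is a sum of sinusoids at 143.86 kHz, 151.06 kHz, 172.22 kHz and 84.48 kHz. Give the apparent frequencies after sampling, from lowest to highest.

0.18 kHz, 7.38 kHz, 12.64 kHz

fs/2 = 17.96 kHz.
143.86 kHz mod fs = 0.18 kHz.
0.18 kHz ≤ fs/2 = 17.96 kHz, appears at 0.18 kHz.
151.06 kHz mod fs = 7.38 kHz.
7.38 kHz ≤ fs/2 = 17.96 kHz, appears at 7.38 kHz.
172.22 kHz mod fs = 28.54 kHz.
28.54 kHz > fs/2 = 17.96 kHz, folds to fs − 28.54 kHz = 7.38 kHz.
84.48 kHz mod fs = 12.64 kHz.
12.64 kHz ≤ fs/2 = 17.96 kHz, appears at 12.64 kHz.
Distinct values: {0.18 kHz, 7.38 kHz, 12.64 kHz}.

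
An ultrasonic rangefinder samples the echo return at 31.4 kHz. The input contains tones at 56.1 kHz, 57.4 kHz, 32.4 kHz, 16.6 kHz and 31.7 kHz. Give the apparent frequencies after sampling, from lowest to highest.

fs/2 = 15.7 kHz.
56.1 kHz mod fs = 24.7 kHz.
24.7 kHz > fs/2 = 15.7 kHz, folds to fs − 24.7 kHz = 6.7 kHz.
57.4 kHz mod fs = 26 kHz.
26 kHz > fs/2 = 15.7 kHz, folds to fs − 26 kHz = 5.4 kHz.
32.4 kHz mod fs = 1 kHz.
1 kHz ≤ fs/2 = 15.7 kHz, appears at 1 kHz.
16.6 kHz > fs/2 = 15.7 kHz, folds to fs − 16.6 kHz = 14.8 kHz.
31.7 kHz mod fs = 0.3 kHz.
0.3 kHz ≤ fs/2 = 15.7 kHz, appears at 0.3 kHz.
Distinct values: {0.3 kHz, 1 kHz, 5.4 kHz, 6.7 kHz, 14.8 kHz}.

0.3 kHz, 1 kHz, 5.4 kHz, 6.7 kHz, 14.8 kHz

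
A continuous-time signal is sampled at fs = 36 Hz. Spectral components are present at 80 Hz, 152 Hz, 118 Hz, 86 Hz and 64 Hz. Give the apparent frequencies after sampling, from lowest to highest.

fs/2 = 18 Hz.
80 Hz mod fs = 8 Hz.
8 Hz ≤ fs/2 = 18 Hz, appears at 8 Hz.
152 Hz mod fs = 8 Hz.
8 Hz ≤ fs/2 = 18 Hz, appears at 8 Hz.
118 Hz mod fs = 10 Hz.
10 Hz ≤ fs/2 = 18 Hz, appears at 10 Hz.
86 Hz mod fs = 14 Hz.
14 Hz ≤ fs/2 = 18 Hz, appears at 14 Hz.
64 Hz mod fs = 28 Hz.
28 Hz > fs/2 = 18 Hz, folds to fs − 28 Hz = 8 Hz.
Distinct values: {8 Hz, 10 Hz, 14 Hz}.

8 Hz, 10 Hz, 14 Hz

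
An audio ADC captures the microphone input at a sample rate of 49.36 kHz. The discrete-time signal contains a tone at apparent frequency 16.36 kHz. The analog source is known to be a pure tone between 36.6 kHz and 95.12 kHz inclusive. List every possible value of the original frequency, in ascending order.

65.72 kHz, 82.36 kHz

Frequencies that alias to 16.36 kHz are k·fs ± 16.36 kHz for integer k ≥ 0.
k=0: 16.36 kHz.
k=1: 33 kHz, 65.72 kHz.
k=2: 82.36 kHz, 115.08 kHz.
k=3: 131.72 kHz, 164.44 kHz.
Within [36.6 kHz, 95.12 kHz]: 65.72 kHz, 82.36 kHz.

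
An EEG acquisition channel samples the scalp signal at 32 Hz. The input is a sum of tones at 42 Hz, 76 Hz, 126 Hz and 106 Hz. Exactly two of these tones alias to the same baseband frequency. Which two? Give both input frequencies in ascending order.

42 Hz, 106 Hz

fs/2 = 16 Hz.
42 Hz mod fs = 10 Hz.
10 Hz ≤ fs/2 = 16 Hz, appears at 10 Hz.
76 Hz mod fs = 12 Hz.
12 Hz ≤ fs/2 = 16 Hz, appears at 12 Hz.
126 Hz mod fs = 30 Hz.
30 Hz > fs/2 = 16 Hz, folds to fs − 30 Hz = 2 Hz.
106 Hz mod fs = 10 Hz.
10 Hz ≤ fs/2 = 16 Hz, appears at 10 Hz.
42 Hz and 106 Hz both map to 10 Hz.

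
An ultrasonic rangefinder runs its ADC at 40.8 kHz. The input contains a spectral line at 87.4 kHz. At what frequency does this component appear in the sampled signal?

87.4 kHz mod fs = 5.8 kHz.
5.8 kHz ≤ fs/2 = 20.4 kHz, appears at 5.8 kHz.

5.8 kHz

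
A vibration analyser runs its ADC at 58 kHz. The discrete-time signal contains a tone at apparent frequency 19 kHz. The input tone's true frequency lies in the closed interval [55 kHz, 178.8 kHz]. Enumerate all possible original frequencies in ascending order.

77 kHz, 97 kHz, 135 kHz, 155 kHz

Frequencies that alias to 19 kHz are k·fs ± 19 kHz for integer k ≥ 0.
k=0: 19 kHz.
k=1: 39 kHz, 77 kHz.
k=2: 97 kHz, 135 kHz.
k=3: 155 kHz, 193 kHz.
k=4: 213 kHz, 251 kHz.
Within [55 kHz, 178.8 kHz]: 77 kHz, 97 kHz, 135 kHz, 155 kHz.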